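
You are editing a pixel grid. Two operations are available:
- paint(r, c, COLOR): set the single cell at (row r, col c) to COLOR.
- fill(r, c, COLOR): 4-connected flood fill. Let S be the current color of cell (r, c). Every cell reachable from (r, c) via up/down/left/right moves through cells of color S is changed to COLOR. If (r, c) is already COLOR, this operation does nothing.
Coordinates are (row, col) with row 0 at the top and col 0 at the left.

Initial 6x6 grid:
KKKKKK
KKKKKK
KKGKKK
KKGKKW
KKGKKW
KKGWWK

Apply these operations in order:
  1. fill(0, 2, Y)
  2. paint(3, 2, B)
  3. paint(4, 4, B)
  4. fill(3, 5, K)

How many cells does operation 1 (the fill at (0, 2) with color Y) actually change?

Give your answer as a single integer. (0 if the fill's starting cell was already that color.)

Answer: 27

Derivation:
After op 1 fill(0,2,Y) [27 cells changed]:
YYYYYY
YYYYYY
YYGYYY
YYGYYW
YYGYYW
YYGWWK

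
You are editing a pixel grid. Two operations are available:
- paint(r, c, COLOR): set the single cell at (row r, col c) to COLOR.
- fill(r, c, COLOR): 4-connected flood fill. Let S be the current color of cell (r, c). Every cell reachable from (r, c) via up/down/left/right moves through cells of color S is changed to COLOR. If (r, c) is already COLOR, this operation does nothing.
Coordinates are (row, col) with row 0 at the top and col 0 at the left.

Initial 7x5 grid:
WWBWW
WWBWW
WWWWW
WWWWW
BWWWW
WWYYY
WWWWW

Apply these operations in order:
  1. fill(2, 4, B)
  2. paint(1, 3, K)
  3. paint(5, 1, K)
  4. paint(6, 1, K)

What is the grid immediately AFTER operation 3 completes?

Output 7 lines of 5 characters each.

Answer: BBBBB
BBBKB
BBBBB
BBBBB
BBBBB
BKYYY
BBBBB

Derivation:
After op 1 fill(2,4,B) [29 cells changed]:
BBBBB
BBBBB
BBBBB
BBBBB
BBBBB
BBYYY
BBBBB
After op 2 paint(1,3,K):
BBBBB
BBBKB
BBBBB
BBBBB
BBBBB
BBYYY
BBBBB
After op 3 paint(5,1,K):
BBBBB
BBBKB
BBBBB
BBBBB
BBBBB
BKYYY
BBBBB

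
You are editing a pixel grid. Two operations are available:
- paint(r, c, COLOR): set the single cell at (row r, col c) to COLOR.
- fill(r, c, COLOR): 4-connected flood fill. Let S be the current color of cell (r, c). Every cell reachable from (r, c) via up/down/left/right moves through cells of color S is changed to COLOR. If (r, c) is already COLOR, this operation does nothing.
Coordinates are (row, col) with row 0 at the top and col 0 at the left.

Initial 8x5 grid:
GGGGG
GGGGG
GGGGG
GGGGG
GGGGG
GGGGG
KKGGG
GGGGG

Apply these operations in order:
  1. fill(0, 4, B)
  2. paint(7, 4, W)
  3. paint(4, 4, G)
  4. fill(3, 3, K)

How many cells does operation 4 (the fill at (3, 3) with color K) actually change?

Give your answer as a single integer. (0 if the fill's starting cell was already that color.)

Answer: 36

Derivation:
After op 1 fill(0,4,B) [38 cells changed]:
BBBBB
BBBBB
BBBBB
BBBBB
BBBBB
BBBBB
KKBBB
BBBBB
After op 2 paint(7,4,W):
BBBBB
BBBBB
BBBBB
BBBBB
BBBBB
BBBBB
KKBBB
BBBBW
After op 3 paint(4,4,G):
BBBBB
BBBBB
BBBBB
BBBBB
BBBBG
BBBBB
KKBBB
BBBBW
After op 4 fill(3,3,K) [36 cells changed]:
KKKKK
KKKKK
KKKKK
KKKKK
KKKKG
KKKKK
KKKKK
KKKKW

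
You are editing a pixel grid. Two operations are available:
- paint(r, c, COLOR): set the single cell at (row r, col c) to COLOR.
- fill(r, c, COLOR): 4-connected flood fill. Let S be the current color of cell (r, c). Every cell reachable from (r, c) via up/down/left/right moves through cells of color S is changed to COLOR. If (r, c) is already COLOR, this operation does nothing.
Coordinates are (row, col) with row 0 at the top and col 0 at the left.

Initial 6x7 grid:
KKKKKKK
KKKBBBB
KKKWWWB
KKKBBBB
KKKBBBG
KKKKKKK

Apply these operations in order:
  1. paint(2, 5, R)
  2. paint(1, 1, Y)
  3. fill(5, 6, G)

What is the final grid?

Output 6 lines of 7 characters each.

Answer: GGGGGGG
GYGBBBB
GGGWWRB
GGGBBBB
GGGBBBG
GGGGGGG

Derivation:
After op 1 paint(2,5,R):
KKKKKKK
KKKBBBB
KKKWWRB
KKKBBBB
KKKBBBG
KKKKKKK
After op 2 paint(1,1,Y):
KKKKKKK
KYKBBBB
KKKWWRB
KKKBBBB
KKKBBBG
KKKKKKK
After op 3 fill(5,6,G) [25 cells changed]:
GGGGGGG
GYGBBBB
GGGWWRB
GGGBBBB
GGGBBBG
GGGGGGG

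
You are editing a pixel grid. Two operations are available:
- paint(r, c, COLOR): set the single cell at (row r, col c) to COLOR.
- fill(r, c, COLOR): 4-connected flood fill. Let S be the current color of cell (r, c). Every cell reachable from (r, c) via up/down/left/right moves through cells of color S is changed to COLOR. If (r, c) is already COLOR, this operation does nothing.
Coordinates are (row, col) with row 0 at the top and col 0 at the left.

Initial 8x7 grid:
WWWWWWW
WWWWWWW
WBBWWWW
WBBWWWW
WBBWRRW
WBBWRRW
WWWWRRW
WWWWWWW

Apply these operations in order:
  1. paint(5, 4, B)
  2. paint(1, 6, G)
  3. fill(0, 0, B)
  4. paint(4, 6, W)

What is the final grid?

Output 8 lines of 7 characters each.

Answer: BBBBBBB
BBBBBBG
BBBBBBB
BBBBBBB
BBBBRRW
BBBBBRB
BBBBRRB
BBBBBBB

Derivation:
After op 1 paint(5,4,B):
WWWWWWW
WWWWWWW
WBBWWWW
WBBWWWW
WBBWRRW
WBBWBRW
WWWWRRW
WWWWWWW
After op 2 paint(1,6,G):
WWWWWWW
WWWWWWG
WBBWWWW
WBBWWWW
WBBWRRW
WBBWBRW
WWWWRRW
WWWWWWW
After op 3 fill(0,0,B) [41 cells changed]:
BBBBBBB
BBBBBBG
BBBBBBB
BBBBBBB
BBBBRRB
BBBBBRB
BBBBRRB
BBBBBBB
After op 4 paint(4,6,W):
BBBBBBB
BBBBBBG
BBBBBBB
BBBBBBB
BBBBRRW
BBBBBRB
BBBBRRB
BBBBBBB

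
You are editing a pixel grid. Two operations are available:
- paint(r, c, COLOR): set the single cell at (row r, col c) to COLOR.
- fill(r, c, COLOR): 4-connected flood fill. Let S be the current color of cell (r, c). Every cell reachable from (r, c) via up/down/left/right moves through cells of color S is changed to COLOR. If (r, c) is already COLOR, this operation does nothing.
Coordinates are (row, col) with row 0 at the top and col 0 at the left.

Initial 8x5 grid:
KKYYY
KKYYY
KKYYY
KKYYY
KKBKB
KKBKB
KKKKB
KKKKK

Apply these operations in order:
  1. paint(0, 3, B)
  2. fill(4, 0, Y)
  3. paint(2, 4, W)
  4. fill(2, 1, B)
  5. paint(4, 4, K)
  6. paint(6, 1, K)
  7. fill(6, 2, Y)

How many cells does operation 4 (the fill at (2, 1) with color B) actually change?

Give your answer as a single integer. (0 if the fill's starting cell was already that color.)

Answer: 33

Derivation:
After op 1 paint(0,3,B):
KKYBY
KKYYY
KKYYY
KKYYY
KKBKB
KKBKB
KKKKB
KKKKK
After op 2 fill(4,0,Y) [23 cells changed]:
YYYBY
YYYYY
YYYYY
YYYYY
YYBYB
YYBYB
YYYYB
YYYYY
After op 3 paint(2,4,W):
YYYBY
YYYYY
YYYYW
YYYYY
YYBYB
YYBYB
YYYYB
YYYYY
After op 4 fill(2,1,B) [33 cells changed]:
BBBBB
BBBBB
BBBBW
BBBBB
BBBBB
BBBBB
BBBBB
BBBBB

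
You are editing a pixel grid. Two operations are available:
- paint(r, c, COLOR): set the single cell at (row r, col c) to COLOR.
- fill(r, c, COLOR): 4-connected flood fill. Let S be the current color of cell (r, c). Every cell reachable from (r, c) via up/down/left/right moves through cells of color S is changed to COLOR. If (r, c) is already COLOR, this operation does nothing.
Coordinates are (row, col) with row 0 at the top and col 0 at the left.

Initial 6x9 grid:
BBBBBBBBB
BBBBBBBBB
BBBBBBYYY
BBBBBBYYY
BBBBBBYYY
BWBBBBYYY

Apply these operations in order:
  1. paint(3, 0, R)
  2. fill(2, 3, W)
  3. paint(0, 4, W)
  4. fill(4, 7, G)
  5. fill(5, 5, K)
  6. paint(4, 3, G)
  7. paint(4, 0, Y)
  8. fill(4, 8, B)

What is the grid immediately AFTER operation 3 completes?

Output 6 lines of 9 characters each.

After op 1 paint(3,0,R):
BBBBBBBBB
BBBBBBBBB
BBBBBBYYY
RBBBBBYYY
BBBBBBYYY
BWBBBBYYY
After op 2 fill(2,3,W) [40 cells changed]:
WWWWWWWWW
WWWWWWWWW
WWWWWWYYY
RWWWWWYYY
WWWWWWYYY
WWWWWWYYY
After op 3 paint(0,4,W):
WWWWWWWWW
WWWWWWWWW
WWWWWWYYY
RWWWWWYYY
WWWWWWYYY
WWWWWWYYY

Answer: WWWWWWWWW
WWWWWWWWW
WWWWWWYYY
RWWWWWYYY
WWWWWWYYY
WWWWWWYYY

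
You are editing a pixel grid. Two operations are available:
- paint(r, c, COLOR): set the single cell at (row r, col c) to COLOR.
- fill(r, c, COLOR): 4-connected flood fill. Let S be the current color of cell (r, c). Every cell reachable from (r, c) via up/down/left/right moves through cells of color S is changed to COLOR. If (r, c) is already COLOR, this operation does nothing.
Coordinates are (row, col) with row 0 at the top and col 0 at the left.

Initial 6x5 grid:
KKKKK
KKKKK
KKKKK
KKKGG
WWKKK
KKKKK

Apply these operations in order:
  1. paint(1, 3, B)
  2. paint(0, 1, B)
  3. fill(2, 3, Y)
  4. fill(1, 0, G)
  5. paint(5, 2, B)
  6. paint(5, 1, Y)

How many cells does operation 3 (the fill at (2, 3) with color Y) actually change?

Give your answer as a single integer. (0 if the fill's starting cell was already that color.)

Answer: 24

Derivation:
After op 1 paint(1,3,B):
KKKKK
KKKBK
KKKKK
KKKGG
WWKKK
KKKKK
After op 2 paint(0,1,B):
KBKKK
KKKBK
KKKKK
KKKGG
WWKKK
KKKKK
After op 3 fill(2,3,Y) [24 cells changed]:
YBYYY
YYYBY
YYYYY
YYYGG
WWYYY
YYYYY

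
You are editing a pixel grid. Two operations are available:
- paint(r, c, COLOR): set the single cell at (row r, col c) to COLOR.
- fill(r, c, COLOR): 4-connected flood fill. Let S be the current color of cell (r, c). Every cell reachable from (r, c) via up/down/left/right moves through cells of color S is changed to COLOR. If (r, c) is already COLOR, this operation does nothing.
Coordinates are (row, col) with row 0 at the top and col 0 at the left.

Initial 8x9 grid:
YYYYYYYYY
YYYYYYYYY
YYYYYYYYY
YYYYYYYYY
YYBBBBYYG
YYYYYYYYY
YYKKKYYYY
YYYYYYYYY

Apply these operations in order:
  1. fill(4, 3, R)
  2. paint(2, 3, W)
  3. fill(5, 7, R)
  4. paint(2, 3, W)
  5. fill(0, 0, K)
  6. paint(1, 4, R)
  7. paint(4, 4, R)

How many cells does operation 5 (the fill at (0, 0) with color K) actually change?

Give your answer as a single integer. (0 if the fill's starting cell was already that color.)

After op 1 fill(4,3,R) [4 cells changed]:
YYYYYYYYY
YYYYYYYYY
YYYYYYYYY
YYYYYYYYY
YYRRRRYYG
YYYYYYYYY
YYKKKYYYY
YYYYYYYYY
After op 2 paint(2,3,W):
YYYYYYYYY
YYYYYYYYY
YYYWYYYYY
YYYYYYYYY
YYRRRRYYG
YYYYYYYYY
YYKKKYYYY
YYYYYYYYY
After op 3 fill(5,7,R) [63 cells changed]:
RRRRRRRRR
RRRRRRRRR
RRRWRRRRR
RRRRRRRRR
RRRRRRRRG
RRRRRRRRR
RRKKKRRRR
RRRRRRRRR
After op 4 paint(2,3,W):
RRRRRRRRR
RRRRRRRRR
RRRWRRRRR
RRRRRRRRR
RRRRRRRRG
RRRRRRRRR
RRKKKRRRR
RRRRRRRRR
After op 5 fill(0,0,K) [67 cells changed]:
KKKKKKKKK
KKKKKKKKK
KKKWKKKKK
KKKKKKKKK
KKKKKKKKG
KKKKKKKKK
KKKKKKKKK
KKKKKKKKK

Answer: 67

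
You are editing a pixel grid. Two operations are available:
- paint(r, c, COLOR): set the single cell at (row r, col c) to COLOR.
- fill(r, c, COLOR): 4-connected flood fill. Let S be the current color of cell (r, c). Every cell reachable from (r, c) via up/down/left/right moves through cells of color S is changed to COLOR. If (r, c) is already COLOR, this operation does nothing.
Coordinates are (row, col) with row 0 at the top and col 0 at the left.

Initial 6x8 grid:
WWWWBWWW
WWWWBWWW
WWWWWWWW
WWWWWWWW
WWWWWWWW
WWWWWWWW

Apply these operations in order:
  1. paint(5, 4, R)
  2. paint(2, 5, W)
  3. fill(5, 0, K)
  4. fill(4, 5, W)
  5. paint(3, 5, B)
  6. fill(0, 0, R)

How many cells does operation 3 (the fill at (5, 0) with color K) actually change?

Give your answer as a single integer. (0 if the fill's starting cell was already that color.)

Answer: 45

Derivation:
After op 1 paint(5,4,R):
WWWWBWWW
WWWWBWWW
WWWWWWWW
WWWWWWWW
WWWWWWWW
WWWWRWWW
After op 2 paint(2,5,W):
WWWWBWWW
WWWWBWWW
WWWWWWWW
WWWWWWWW
WWWWWWWW
WWWWRWWW
After op 3 fill(5,0,K) [45 cells changed]:
KKKKBKKK
KKKKBKKK
KKKKKKKK
KKKKKKKK
KKKKKKKK
KKKKRKKK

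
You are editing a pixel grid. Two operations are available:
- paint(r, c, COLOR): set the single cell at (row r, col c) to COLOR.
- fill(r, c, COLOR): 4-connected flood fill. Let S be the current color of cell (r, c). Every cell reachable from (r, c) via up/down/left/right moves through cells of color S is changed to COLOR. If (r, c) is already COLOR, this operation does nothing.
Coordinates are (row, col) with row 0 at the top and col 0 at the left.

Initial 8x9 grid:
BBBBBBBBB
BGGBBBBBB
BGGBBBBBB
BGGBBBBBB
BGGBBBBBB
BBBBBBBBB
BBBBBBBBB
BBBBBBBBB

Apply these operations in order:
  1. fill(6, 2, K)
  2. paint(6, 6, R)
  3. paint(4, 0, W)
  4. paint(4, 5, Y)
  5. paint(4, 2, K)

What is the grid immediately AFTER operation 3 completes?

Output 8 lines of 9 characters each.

Answer: KKKKKKKKK
KGGKKKKKK
KGGKKKKKK
KGGKKKKKK
WGGKKKKKK
KKKKKKKKK
KKKKKKRKK
KKKKKKKKK

Derivation:
After op 1 fill(6,2,K) [64 cells changed]:
KKKKKKKKK
KGGKKKKKK
KGGKKKKKK
KGGKKKKKK
KGGKKKKKK
KKKKKKKKK
KKKKKKKKK
KKKKKKKKK
After op 2 paint(6,6,R):
KKKKKKKKK
KGGKKKKKK
KGGKKKKKK
KGGKKKKKK
KGGKKKKKK
KKKKKKKKK
KKKKKKRKK
KKKKKKKKK
After op 3 paint(4,0,W):
KKKKKKKKK
KGGKKKKKK
KGGKKKKKK
KGGKKKKKK
WGGKKKKKK
KKKKKKKKK
KKKKKKRKK
KKKKKKKKK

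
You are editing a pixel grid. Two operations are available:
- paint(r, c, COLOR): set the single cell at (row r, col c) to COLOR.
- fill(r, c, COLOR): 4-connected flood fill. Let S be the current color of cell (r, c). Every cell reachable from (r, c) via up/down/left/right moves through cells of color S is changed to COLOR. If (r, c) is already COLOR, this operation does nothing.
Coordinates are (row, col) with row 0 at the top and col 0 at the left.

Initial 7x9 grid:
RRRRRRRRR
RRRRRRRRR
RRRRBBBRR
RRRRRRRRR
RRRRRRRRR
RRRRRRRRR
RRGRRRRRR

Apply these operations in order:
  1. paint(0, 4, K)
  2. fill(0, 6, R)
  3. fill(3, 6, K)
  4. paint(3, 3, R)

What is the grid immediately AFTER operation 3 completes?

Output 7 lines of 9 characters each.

Answer: KKKKKKKKK
KKKKKKKKK
KKKKBBBKK
KKKKKKKKK
KKKKKKKKK
KKKKKKKKK
KKGKKKKKK

Derivation:
After op 1 paint(0,4,K):
RRRRKRRRR
RRRRRRRRR
RRRRBBBRR
RRRRRRRRR
RRRRRRRRR
RRRRRRRRR
RRGRRRRRR
After op 2 fill(0,6,R) [0 cells changed]:
RRRRKRRRR
RRRRRRRRR
RRRRBBBRR
RRRRRRRRR
RRRRRRRRR
RRRRRRRRR
RRGRRRRRR
After op 3 fill(3,6,K) [58 cells changed]:
KKKKKKKKK
KKKKKKKKK
KKKKBBBKK
KKKKKKKKK
KKKKKKKKK
KKKKKKKKK
KKGKKKKKK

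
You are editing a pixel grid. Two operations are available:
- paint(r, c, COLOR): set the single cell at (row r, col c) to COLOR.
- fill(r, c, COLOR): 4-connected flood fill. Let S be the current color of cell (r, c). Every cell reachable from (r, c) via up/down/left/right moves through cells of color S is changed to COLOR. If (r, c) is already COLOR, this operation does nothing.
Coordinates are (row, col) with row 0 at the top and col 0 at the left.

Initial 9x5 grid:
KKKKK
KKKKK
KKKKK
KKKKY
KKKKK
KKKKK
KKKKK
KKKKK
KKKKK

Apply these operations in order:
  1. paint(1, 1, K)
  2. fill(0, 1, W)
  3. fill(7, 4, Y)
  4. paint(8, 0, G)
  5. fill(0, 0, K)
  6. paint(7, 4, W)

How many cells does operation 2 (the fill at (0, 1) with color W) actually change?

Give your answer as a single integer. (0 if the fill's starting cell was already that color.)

After op 1 paint(1,1,K):
KKKKK
KKKKK
KKKKK
KKKKY
KKKKK
KKKKK
KKKKK
KKKKK
KKKKK
After op 2 fill(0,1,W) [44 cells changed]:
WWWWW
WWWWW
WWWWW
WWWWY
WWWWW
WWWWW
WWWWW
WWWWW
WWWWW

Answer: 44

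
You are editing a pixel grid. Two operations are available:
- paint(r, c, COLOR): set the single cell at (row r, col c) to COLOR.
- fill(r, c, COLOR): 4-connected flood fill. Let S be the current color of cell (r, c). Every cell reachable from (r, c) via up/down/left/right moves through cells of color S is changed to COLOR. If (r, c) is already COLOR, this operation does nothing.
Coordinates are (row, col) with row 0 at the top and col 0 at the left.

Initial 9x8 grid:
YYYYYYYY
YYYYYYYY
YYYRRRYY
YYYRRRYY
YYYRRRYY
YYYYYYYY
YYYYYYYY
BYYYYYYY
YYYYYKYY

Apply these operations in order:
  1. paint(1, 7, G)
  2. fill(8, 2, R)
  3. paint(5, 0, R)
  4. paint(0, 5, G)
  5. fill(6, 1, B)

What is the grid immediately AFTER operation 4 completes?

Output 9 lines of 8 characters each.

Answer: RRRRRGRR
RRRRRRRG
RRRRRRRR
RRRRRRRR
RRRRRRRR
RRRRRRRR
RRRRRRRR
BRRRRRRR
RRRRRKRR

Derivation:
After op 1 paint(1,7,G):
YYYYYYYY
YYYYYYYG
YYYRRRYY
YYYRRRYY
YYYRRRYY
YYYYYYYY
YYYYYYYY
BYYYYYYY
YYYYYKYY
After op 2 fill(8,2,R) [60 cells changed]:
RRRRRRRR
RRRRRRRG
RRRRRRRR
RRRRRRRR
RRRRRRRR
RRRRRRRR
RRRRRRRR
BRRRRRRR
RRRRRKRR
After op 3 paint(5,0,R):
RRRRRRRR
RRRRRRRG
RRRRRRRR
RRRRRRRR
RRRRRRRR
RRRRRRRR
RRRRRRRR
BRRRRRRR
RRRRRKRR
After op 4 paint(0,5,G):
RRRRRGRR
RRRRRRRG
RRRRRRRR
RRRRRRRR
RRRRRRRR
RRRRRRRR
RRRRRRRR
BRRRRRRR
RRRRRKRR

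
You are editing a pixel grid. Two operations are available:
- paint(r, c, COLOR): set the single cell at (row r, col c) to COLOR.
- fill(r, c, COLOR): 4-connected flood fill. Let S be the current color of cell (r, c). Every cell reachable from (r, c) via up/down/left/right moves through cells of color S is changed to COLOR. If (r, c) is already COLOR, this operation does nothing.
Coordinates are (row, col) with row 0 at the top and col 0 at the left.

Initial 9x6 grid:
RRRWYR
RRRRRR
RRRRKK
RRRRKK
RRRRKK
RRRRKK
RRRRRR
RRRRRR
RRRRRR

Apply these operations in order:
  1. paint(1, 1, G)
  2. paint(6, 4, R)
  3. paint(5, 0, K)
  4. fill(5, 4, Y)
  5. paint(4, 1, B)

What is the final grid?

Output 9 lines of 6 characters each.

After op 1 paint(1,1,G):
RRRWYR
RGRRRR
RRRRKK
RRRRKK
RRRRKK
RRRRKK
RRRRRR
RRRRRR
RRRRRR
After op 2 paint(6,4,R):
RRRWYR
RGRRRR
RRRRKK
RRRRKK
RRRRKK
RRRRKK
RRRRRR
RRRRRR
RRRRRR
After op 3 paint(5,0,K):
RRRWYR
RGRRRR
RRRRKK
RRRRKK
RRRRKK
KRRRKK
RRRRRR
RRRRRR
RRRRRR
After op 4 fill(5,4,Y) [8 cells changed]:
RRRWYR
RGRRRR
RRRRYY
RRRRYY
RRRRYY
KRRRYY
RRRRRR
RRRRRR
RRRRRR
After op 5 paint(4,1,B):
RRRWYR
RGRRRR
RRRRYY
RRRRYY
RBRRYY
KRRRYY
RRRRRR
RRRRRR
RRRRRR

Answer: RRRWYR
RGRRRR
RRRRYY
RRRRYY
RBRRYY
KRRRYY
RRRRRR
RRRRRR
RRRRRR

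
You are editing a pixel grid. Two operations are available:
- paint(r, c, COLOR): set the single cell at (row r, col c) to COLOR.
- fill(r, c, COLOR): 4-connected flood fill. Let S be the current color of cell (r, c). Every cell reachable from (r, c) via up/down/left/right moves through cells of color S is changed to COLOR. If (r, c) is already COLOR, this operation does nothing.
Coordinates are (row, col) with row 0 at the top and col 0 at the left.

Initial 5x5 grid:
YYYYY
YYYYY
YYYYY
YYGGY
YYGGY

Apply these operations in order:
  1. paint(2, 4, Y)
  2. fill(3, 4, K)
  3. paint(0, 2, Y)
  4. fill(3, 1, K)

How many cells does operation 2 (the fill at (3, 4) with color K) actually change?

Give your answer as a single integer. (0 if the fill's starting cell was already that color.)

Answer: 21

Derivation:
After op 1 paint(2,4,Y):
YYYYY
YYYYY
YYYYY
YYGGY
YYGGY
After op 2 fill(3,4,K) [21 cells changed]:
KKKKK
KKKKK
KKKKK
KKGGK
KKGGK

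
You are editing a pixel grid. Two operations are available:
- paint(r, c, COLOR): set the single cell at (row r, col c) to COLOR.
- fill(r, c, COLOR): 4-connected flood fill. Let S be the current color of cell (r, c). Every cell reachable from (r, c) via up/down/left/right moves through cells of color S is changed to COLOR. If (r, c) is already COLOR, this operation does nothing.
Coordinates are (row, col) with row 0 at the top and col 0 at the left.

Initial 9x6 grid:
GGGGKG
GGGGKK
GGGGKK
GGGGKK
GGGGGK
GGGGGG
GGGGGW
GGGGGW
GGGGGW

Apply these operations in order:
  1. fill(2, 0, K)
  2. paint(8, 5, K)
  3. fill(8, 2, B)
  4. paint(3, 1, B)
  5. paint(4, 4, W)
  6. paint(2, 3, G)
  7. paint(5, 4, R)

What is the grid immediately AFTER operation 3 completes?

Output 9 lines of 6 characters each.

Answer: BBBBBG
BBBBBB
BBBBBB
BBBBBB
BBBBBB
BBBBBB
BBBBBW
BBBBBW
BBBBBB

Derivation:
After op 1 fill(2,0,K) [42 cells changed]:
KKKKKG
KKKKKK
KKKKKK
KKKKKK
KKKKKK
KKKKKK
KKKKKW
KKKKKW
KKKKKW
After op 2 paint(8,5,K):
KKKKKG
KKKKKK
KKKKKK
KKKKKK
KKKKKK
KKKKKK
KKKKKW
KKKKKW
KKKKKK
After op 3 fill(8,2,B) [51 cells changed]:
BBBBBG
BBBBBB
BBBBBB
BBBBBB
BBBBBB
BBBBBB
BBBBBW
BBBBBW
BBBBBB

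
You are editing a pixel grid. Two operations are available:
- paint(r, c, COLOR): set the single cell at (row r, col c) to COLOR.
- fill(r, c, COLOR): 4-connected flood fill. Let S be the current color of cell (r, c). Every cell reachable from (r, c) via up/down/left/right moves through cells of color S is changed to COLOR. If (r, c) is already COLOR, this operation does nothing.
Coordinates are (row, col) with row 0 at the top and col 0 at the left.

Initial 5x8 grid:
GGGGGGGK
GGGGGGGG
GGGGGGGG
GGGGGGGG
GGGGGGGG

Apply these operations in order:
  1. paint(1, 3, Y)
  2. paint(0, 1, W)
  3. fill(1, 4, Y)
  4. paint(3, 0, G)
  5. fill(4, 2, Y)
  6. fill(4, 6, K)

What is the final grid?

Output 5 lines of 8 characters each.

After op 1 paint(1,3,Y):
GGGGGGGK
GGGYGGGG
GGGGGGGG
GGGGGGGG
GGGGGGGG
After op 2 paint(0,1,W):
GWGGGGGK
GGGYGGGG
GGGGGGGG
GGGGGGGG
GGGGGGGG
After op 3 fill(1,4,Y) [37 cells changed]:
YWYYYYYK
YYYYYYYY
YYYYYYYY
YYYYYYYY
YYYYYYYY
After op 4 paint(3,0,G):
YWYYYYYK
YYYYYYYY
YYYYYYYY
GYYYYYYY
YYYYYYYY
After op 5 fill(4,2,Y) [0 cells changed]:
YWYYYYYK
YYYYYYYY
YYYYYYYY
GYYYYYYY
YYYYYYYY
After op 6 fill(4,6,K) [37 cells changed]:
KWKKKKKK
KKKKKKKK
KKKKKKKK
GKKKKKKK
KKKKKKKK

Answer: KWKKKKKK
KKKKKKKK
KKKKKKKK
GKKKKKKK
KKKKKKKK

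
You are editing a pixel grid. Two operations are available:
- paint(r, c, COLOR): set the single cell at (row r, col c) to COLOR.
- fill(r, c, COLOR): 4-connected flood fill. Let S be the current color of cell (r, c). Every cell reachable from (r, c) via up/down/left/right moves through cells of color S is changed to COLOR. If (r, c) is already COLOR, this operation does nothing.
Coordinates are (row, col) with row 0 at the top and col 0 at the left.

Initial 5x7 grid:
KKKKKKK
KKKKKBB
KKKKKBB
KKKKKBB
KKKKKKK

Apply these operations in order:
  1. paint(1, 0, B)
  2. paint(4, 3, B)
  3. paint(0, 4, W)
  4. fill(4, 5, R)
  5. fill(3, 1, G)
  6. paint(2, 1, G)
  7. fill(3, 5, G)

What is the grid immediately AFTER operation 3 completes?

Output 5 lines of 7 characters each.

After op 1 paint(1,0,B):
KKKKKKK
BKKKKBB
KKKKKBB
KKKKKBB
KKKKKKK
After op 2 paint(4,3,B):
KKKKKKK
BKKKKBB
KKKKKBB
KKKKKBB
KKKBKKK
After op 3 paint(0,4,W):
KKKKWKK
BKKKKBB
KKKKKBB
KKKKKBB
KKKBKKK

Answer: KKKKWKK
BKKKKBB
KKKKKBB
KKKKKBB
KKKBKKK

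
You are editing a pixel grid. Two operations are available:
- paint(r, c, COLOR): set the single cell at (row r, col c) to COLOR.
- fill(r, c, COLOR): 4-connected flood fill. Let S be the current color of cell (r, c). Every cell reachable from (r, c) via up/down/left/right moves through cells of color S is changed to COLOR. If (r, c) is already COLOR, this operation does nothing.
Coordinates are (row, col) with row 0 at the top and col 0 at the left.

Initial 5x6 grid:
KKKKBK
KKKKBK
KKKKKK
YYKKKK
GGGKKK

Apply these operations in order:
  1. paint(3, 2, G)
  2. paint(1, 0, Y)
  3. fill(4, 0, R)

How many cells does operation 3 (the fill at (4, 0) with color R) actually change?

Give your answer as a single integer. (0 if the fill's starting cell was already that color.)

Answer: 4

Derivation:
After op 1 paint(3,2,G):
KKKKBK
KKKKBK
KKKKKK
YYGKKK
GGGKKK
After op 2 paint(1,0,Y):
KKKKBK
YKKKBK
KKKKKK
YYGKKK
GGGKKK
After op 3 fill(4,0,R) [4 cells changed]:
KKKKBK
YKKKBK
KKKKKK
YYRKKK
RRRKKK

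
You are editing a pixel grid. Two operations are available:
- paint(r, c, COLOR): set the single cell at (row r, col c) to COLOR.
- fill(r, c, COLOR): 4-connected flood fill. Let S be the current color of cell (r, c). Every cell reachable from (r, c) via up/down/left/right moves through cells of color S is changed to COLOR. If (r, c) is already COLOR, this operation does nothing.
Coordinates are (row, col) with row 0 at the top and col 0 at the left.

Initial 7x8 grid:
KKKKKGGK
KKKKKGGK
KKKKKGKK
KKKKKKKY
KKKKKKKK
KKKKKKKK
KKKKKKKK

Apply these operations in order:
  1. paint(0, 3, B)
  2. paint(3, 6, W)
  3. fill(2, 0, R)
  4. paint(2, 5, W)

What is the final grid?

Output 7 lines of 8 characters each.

Answer: RRRBRGGK
RRRRRGGK
RRRRRWKK
RRRRRRWY
RRRRRRRR
RRRRRRRR
RRRRRRRR

Derivation:
After op 1 paint(0,3,B):
KKKBKGGK
KKKKKGGK
KKKKKGKK
KKKKKKKY
KKKKKKKK
KKKKKKKK
KKKKKKKK
After op 2 paint(3,6,W):
KKKBKGGK
KKKKKGGK
KKKKKGKK
KKKKKKWY
KKKKKKKK
KKKKKKKK
KKKKKKKK
After op 3 fill(2,0,R) [44 cells changed]:
RRRBRGGK
RRRRRGGK
RRRRRGKK
RRRRRRWY
RRRRRRRR
RRRRRRRR
RRRRRRRR
After op 4 paint(2,5,W):
RRRBRGGK
RRRRRGGK
RRRRRWKK
RRRRRRWY
RRRRRRRR
RRRRRRRR
RRRRRRRR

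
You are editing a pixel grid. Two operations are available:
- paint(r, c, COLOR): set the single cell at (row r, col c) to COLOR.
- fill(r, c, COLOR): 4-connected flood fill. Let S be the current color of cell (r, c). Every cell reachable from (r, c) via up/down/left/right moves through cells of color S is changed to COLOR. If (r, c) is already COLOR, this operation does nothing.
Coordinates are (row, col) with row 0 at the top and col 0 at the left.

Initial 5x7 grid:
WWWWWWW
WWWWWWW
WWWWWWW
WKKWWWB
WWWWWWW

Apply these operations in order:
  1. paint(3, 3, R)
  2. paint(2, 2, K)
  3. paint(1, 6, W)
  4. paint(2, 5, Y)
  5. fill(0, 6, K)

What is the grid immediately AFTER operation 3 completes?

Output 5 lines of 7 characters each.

After op 1 paint(3,3,R):
WWWWWWW
WWWWWWW
WWWWWWW
WKKRWWB
WWWWWWW
After op 2 paint(2,2,K):
WWWWWWW
WWWWWWW
WWKWWWW
WKKRWWB
WWWWWWW
After op 3 paint(1,6,W):
WWWWWWW
WWWWWWW
WWKWWWW
WKKRWWB
WWWWWWW

Answer: WWWWWWW
WWWWWWW
WWKWWWW
WKKRWWB
WWWWWWW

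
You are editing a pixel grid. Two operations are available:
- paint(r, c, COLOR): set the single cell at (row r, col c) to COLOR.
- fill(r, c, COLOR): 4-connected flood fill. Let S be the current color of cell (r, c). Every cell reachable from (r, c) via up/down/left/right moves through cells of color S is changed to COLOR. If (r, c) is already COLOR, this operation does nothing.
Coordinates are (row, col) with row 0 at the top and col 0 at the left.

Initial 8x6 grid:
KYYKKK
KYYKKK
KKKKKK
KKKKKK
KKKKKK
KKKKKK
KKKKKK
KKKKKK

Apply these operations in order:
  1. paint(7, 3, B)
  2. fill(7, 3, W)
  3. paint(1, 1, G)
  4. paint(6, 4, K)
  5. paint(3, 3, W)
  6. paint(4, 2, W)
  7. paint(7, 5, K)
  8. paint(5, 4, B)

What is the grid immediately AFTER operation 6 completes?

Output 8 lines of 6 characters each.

Answer: KYYKKK
KGYKKK
KKKKKK
KKKWKK
KKWKKK
KKKKKK
KKKKKK
KKKWKK

Derivation:
After op 1 paint(7,3,B):
KYYKKK
KYYKKK
KKKKKK
KKKKKK
KKKKKK
KKKKKK
KKKKKK
KKKBKK
After op 2 fill(7,3,W) [1 cells changed]:
KYYKKK
KYYKKK
KKKKKK
KKKKKK
KKKKKK
KKKKKK
KKKKKK
KKKWKK
After op 3 paint(1,1,G):
KYYKKK
KGYKKK
KKKKKK
KKKKKK
KKKKKK
KKKKKK
KKKKKK
KKKWKK
After op 4 paint(6,4,K):
KYYKKK
KGYKKK
KKKKKK
KKKKKK
KKKKKK
KKKKKK
KKKKKK
KKKWKK
After op 5 paint(3,3,W):
KYYKKK
KGYKKK
KKKKKK
KKKWKK
KKKKKK
KKKKKK
KKKKKK
KKKWKK
After op 6 paint(4,2,W):
KYYKKK
KGYKKK
KKKKKK
KKKWKK
KKWKKK
KKKKKK
KKKKKK
KKKWKK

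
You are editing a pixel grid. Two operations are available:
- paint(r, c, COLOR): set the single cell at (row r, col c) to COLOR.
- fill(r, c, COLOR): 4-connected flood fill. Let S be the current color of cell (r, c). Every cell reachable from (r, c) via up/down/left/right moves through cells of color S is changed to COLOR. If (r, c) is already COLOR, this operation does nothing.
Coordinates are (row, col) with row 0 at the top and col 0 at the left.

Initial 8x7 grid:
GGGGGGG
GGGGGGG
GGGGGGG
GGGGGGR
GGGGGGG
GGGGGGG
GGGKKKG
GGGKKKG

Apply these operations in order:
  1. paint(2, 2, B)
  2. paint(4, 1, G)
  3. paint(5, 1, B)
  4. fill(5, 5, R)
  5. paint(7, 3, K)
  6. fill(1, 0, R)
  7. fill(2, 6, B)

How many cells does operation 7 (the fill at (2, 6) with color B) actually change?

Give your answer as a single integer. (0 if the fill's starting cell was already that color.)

Answer: 48

Derivation:
After op 1 paint(2,2,B):
GGGGGGG
GGGGGGG
GGBGGGG
GGGGGGR
GGGGGGG
GGGGGGG
GGGKKKG
GGGKKKG
After op 2 paint(4,1,G):
GGGGGGG
GGGGGGG
GGBGGGG
GGGGGGR
GGGGGGG
GGGGGGG
GGGKKKG
GGGKKKG
After op 3 paint(5,1,B):
GGGGGGG
GGGGGGG
GGBGGGG
GGGGGGR
GGGGGGG
GBGGGGG
GGGKKKG
GGGKKKG
After op 4 fill(5,5,R) [47 cells changed]:
RRRRRRR
RRRRRRR
RRBRRRR
RRRRRRR
RRRRRRR
RBRRRRR
RRRKKKR
RRRKKKR
After op 5 paint(7,3,K):
RRRRRRR
RRRRRRR
RRBRRRR
RRRRRRR
RRRRRRR
RBRRRRR
RRRKKKR
RRRKKKR
After op 6 fill(1,0,R) [0 cells changed]:
RRRRRRR
RRRRRRR
RRBRRRR
RRRRRRR
RRRRRRR
RBRRRRR
RRRKKKR
RRRKKKR
After op 7 fill(2,6,B) [48 cells changed]:
BBBBBBB
BBBBBBB
BBBBBBB
BBBBBBB
BBBBBBB
BBBBBBB
BBBKKKB
BBBKKKB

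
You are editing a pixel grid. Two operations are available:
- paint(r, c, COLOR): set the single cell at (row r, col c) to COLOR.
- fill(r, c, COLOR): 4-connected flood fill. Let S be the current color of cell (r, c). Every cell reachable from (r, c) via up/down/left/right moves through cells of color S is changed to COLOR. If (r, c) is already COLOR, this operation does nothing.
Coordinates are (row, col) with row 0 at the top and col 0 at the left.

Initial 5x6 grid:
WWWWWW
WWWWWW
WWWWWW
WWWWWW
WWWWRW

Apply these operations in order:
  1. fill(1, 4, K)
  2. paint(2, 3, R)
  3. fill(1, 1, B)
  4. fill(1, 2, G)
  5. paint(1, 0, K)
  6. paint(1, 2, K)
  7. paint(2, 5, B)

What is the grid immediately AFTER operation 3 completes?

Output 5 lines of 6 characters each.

Answer: BBBBBB
BBBBBB
BBBRBB
BBBBBB
BBBBRB

Derivation:
After op 1 fill(1,4,K) [29 cells changed]:
KKKKKK
KKKKKK
KKKKKK
KKKKKK
KKKKRK
After op 2 paint(2,3,R):
KKKKKK
KKKKKK
KKKRKK
KKKKKK
KKKKRK
After op 3 fill(1,1,B) [28 cells changed]:
BBBBBB
BBBBBB
BBBRBB
BBBBBB
BBBBRB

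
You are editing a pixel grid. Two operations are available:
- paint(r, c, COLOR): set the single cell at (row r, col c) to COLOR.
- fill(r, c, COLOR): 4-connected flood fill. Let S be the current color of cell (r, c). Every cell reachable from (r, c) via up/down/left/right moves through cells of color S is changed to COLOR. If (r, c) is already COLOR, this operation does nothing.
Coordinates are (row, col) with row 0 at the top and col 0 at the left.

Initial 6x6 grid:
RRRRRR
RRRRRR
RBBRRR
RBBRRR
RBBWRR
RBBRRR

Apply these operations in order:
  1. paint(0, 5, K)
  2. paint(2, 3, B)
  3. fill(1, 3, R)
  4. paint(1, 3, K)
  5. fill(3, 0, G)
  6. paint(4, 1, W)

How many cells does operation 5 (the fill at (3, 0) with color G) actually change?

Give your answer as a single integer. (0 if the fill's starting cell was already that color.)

Answer: 24

Derivation:
After op 1 paint(0,5,K):
RRRRRK
RRRRRR
RBBRRR
RBBRRR
RBBWRR
RBBRRR
After op 2 paint(2,3,B):
RRRRRK
RRRRRR
RBBBRR
RBBRRR
RBBWRR
RBBRRR
After op 3 fill(1,3,R) [0 cells changed]:
RRRRRK
RRRRRR
RBBBRR
RBBRRR
RBBWRR
RBBRRR
After op 4 paint(1,3,K):
RRRRRK
RRRKRR
RBBBRR
RBBRRR
RBBWRR
RBBRRR
After op 5 fill(3,0,G) [24 cells changed]:
GGGGGK
GGGKGG
GBBBGG
GBBGGG
GBBWGG
GBBGGG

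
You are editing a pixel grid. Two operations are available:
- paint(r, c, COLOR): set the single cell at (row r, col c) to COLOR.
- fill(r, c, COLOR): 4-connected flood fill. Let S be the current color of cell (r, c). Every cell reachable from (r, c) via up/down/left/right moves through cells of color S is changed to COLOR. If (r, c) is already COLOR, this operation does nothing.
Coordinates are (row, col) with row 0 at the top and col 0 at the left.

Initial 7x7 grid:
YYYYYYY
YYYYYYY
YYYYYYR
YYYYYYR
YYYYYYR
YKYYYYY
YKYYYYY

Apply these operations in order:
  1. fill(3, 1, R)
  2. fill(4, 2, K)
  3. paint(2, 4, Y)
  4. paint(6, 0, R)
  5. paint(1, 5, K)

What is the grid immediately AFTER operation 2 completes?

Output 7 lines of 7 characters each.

After op 1 fill(3,1,R) [44 cells changed]:
RRRRRRR
RRRRRRR
RRRRRRR
RRRRRRR
RRRRRRR
RKRRRRR
RKRRRRR
After op 2 fill(4,2,K) [47 cells changed]:
KKKKKKK
KKKKKKK
KKKKKKK
KKKKKKK
KKKKKKK
KKKKKKK
KKKKKKK

Answer: KKKKKKK
KKKKKKK
KKKKKKK
KKKKKKK
KKKKKKK
KKKKKKK
KKKKKKK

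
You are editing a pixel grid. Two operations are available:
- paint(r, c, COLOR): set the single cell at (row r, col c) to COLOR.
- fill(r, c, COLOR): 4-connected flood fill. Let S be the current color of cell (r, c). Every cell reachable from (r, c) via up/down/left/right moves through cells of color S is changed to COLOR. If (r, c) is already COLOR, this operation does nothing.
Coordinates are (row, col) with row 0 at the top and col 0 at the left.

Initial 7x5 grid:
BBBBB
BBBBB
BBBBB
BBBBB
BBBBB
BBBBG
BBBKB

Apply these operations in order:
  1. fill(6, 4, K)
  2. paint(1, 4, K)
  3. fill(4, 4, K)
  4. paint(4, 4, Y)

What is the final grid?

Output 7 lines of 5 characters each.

After op 1 fill(6,4,K) [1 cells changed]:
BBBBB
BBBBB
BBBBB
BBBBB
BBBBB
BBBBG
BBBKK
After op 2 paint(1,4,K):
BBBBB
BBBBK
BBBBB
BBBBB
BBBBB
BBBBG
BBBKK
After op 3 fill(4,4,K) [31 cells changed]:
KKKKK
KKKKK
KKKKK
KKKKK
KKKKK
KKKKG
KKKKK
After op 4 paint(4,4,Y):
KKKKK
KKKKK
KKKKK
KKKKK
KKKKY
KKKKG
KKKKK

Answer: KKKKK
KKKKK
KKKKK
KKKKK
KKKKY
KKKKG
KKKKK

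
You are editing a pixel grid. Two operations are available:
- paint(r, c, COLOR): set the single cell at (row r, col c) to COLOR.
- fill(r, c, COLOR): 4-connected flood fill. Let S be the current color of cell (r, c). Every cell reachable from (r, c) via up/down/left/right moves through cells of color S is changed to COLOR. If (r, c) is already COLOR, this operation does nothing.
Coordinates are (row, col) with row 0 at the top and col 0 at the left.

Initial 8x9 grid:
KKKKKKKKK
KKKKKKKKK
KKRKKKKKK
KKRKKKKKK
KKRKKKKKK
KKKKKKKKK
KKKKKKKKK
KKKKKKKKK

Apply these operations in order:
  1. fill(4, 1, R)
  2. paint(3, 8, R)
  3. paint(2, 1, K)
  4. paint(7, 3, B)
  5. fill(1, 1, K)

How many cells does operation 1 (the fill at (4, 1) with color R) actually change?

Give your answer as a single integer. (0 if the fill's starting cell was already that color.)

After op 1 fill(4,1,R) [69 cells changed]:
RRRRRRRRR
RRRRRRRRR
RRRRRRRRR
RRRRRRRRR
RRRRRRRRR
RRRRRRRRR
RRRRRRRRR
RRRRRRRRR

Answer: 69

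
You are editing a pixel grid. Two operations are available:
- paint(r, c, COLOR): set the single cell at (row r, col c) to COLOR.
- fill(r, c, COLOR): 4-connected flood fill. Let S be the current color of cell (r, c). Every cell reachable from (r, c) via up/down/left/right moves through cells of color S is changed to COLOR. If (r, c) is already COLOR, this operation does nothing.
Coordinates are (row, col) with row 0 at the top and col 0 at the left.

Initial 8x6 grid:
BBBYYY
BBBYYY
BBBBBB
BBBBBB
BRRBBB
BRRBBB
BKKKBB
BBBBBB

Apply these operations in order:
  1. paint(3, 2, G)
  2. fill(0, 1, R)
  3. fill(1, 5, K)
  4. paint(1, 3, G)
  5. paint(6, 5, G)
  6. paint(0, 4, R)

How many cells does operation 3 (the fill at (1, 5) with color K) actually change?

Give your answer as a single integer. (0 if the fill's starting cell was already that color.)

After op 1 paint(3,2,G):
BBBYYY
BBBYYY
BBBBBB
BBGBBB
BRRBBB
BRRBBB
BKKKBB
BBBBBB
After op 2 fill(0,1,R) [34 cells changed]:
RRRYYY
RRRYYY
RRRRRR
RRGRRR
RRRRRR
RRRRRR
RKKKRR
RRRRRR
After op 3 fill(1,5,K) [6 cells changed]:
RRRKKK
RRRKKK
RRRRRR
RRGRRR
RRRRRR
RRRRRR
RKKKRR
RRRRRR

Answer: 6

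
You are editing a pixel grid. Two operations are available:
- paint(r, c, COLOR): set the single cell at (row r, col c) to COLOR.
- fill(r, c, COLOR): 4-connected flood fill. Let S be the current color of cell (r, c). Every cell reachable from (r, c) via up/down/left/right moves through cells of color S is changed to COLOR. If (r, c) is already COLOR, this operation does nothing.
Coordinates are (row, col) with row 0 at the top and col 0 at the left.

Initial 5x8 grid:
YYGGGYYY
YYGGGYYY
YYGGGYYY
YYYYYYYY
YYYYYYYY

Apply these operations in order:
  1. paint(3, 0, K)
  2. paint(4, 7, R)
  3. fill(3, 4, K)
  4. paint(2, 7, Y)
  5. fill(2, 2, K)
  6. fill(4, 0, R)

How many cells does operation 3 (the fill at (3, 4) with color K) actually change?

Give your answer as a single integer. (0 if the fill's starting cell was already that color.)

After op 1 paint(3,0,K):
YYGGGYYY
YYGGGYYY
YYGGGYYY
KYYYYYYY
YYYYYYYY
After op 2 paint(4,7,R):
YYGGGYYY
YYGGGYYY
YYGGGYYY
KYYYYYYY
YYYYYYYR
After op 3 fill(3,4,K) [29 cells changed]:
KKGGGKKK
KKGGGKKK
KKGGGKKK
KKKKKKKK
KKKKKKKR

Answer: 29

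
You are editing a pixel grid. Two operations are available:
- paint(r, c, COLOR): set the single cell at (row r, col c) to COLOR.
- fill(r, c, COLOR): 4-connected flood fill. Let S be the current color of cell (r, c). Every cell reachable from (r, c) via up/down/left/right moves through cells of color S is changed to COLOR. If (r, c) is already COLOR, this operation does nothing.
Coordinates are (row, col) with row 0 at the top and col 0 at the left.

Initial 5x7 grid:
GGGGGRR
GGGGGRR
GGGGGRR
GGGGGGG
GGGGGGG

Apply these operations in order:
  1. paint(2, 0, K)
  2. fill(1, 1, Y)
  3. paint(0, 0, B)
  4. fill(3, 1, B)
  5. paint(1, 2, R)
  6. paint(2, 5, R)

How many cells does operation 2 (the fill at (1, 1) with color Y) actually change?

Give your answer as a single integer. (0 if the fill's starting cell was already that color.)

After op 1 paint(2,0,K):
GGGGGRR
GGGGGRR
KGGGGRR
GGGGGGG
GGGGGGG
After op 2 fill(1,1,Y) [28 cells changed]:
YYYYYRR
YYYYYRR
KYYYYRR
YYYYYYY
YYYYYYY

Answer: 28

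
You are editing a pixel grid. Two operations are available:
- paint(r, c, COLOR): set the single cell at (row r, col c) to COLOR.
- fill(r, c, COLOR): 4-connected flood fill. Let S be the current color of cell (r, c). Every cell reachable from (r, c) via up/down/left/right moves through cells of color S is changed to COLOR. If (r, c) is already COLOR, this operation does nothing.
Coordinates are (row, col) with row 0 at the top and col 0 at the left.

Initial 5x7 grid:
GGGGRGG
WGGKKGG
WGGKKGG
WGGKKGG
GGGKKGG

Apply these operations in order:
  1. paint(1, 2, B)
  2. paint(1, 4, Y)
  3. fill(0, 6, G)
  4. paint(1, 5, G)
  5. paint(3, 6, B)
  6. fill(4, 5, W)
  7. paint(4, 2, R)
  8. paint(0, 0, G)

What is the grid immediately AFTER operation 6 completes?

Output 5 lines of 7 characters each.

Answer: GGGGRWW
WGBKYWW
WGGKKWW
WGGKKWB
GGGKKWW

Derivation:
After op 1 paint(1,2,B):
GGGGRGG
WGBKKGG
WGGKKGG
WGGKKGG
GGGKKGG
After op 2 paint(1,4,Y):
GGGGRGG
WGBKYGG
WGGKKGG
WGGKKGG
GGGKKGG
After op 3 fill(0,6,G) [0 cells changed]:
GGGGRGG
WGBKYGG
WGGKKGG
WGGKKGG
GGGKKGG
After op 4 paint(1,5,G):
GGGGRGG
WGBKYGG
WGGKKGG
WGGKKGG
GGGKKGG
After op 5 paint(3,6,B):
GGGGRGG
WGBKYGG
WGGKKGG
WGGKKGB
GGGKKGG
After op 6 fill(4,5,W) [9 cells changed]:
GGGGRWW
WGBKYWW
WGGKKWW
WGGKKWB
GGGKKWW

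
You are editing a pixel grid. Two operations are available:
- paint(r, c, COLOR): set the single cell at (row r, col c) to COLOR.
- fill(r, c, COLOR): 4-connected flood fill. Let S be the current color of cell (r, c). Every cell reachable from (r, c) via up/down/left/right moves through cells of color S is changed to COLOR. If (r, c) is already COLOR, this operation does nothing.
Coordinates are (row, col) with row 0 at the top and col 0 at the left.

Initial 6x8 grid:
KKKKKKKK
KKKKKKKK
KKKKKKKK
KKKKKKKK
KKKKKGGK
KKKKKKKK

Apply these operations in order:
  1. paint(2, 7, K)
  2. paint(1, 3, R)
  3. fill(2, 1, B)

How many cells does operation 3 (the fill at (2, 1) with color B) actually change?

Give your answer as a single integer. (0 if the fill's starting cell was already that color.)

Answer: 45

Derivation:
After op 1 paint(2,7,K):
KKKKKKKK
KKKKKKKK
KKKKKKKK
KKKKKKKK
KKKKKGGK
KKKKKKKK
After op 2 paint(1,3,R):
KKKKKKKK
KKKRKKKK
KKKKKKKK
KKKKKKKK
KKKKKGGK
KKKKKKKK
After op 3 fill(2,1,B) [45 cells changed]:
BBBBBBBB
BBBRBBBB
BBBBBBBB
BBBBBBBB
BBBBBGGB
BBBBBBBB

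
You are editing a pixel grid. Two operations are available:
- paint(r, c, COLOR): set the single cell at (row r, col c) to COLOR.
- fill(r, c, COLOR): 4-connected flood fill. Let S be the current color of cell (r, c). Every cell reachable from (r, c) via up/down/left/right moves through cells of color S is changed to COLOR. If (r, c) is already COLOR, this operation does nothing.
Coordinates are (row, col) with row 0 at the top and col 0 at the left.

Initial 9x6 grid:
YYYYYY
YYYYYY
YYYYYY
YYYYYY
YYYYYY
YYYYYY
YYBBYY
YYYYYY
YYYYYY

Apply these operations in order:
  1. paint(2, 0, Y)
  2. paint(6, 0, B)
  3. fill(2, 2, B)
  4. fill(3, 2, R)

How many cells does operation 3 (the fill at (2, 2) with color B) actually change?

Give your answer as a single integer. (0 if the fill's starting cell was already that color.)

After op 1 paint(2,0,Y):
YYYYYY
YYYYYY
YYYYYY
YYYYYY
YYYYYY
YYYYYY
YYBBYY
YYYYYY
YYYYYY
After op 2 paint(6,0,B):
YYYYYY
YYYYYY
YYYYYY
YYYYYY
YYYYYY
YYYYYY
BYBBYY
YYYYYY
YYYYYY
After op 3 fill(2,2,B) [51 cells changed]:
BBBBBB
BBBBBB
BBBBBB
BBBBBB
BBBBBB
BBBBBB
BBBBBB
BBBBBB
BBBBBB

Answer: 51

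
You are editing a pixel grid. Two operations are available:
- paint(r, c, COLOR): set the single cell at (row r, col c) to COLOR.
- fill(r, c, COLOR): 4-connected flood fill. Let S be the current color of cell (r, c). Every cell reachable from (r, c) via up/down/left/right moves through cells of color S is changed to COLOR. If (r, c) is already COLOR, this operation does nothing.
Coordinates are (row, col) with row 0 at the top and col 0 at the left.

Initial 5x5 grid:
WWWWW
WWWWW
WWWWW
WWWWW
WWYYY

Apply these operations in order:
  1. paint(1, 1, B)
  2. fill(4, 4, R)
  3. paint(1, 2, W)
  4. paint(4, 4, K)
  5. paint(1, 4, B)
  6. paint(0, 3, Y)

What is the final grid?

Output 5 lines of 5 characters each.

After op 1 paint(1,1,B):
WWWWW
WBWWW
WWWWW
WWWWW
WWYYY
After op 2 fill(4,4,R) [3 cells changed]:
WWWWW
WBWWW
WWWWW
WWWWW
WWRRR
After op 3 paint(1,2,W):
WWWWW
WBWWW
WWWWW
WWWWW
WWRRR
After op 4 paint(4,4,K):
WWWWW
WBWWW
WWWWW
WWWWW
WWRRK
After op 5 paint(1,4,B):
WWWWW
WBWWB
WWWWW
WWWWW
WWRRK
After op 6 paint(0,3,Y):
WWWYW
WBWWB
WWWWW
WWWWW
WWRRK

Answer: WWWYW
WBWWB
WWWWW
WWWWW
WWRRK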